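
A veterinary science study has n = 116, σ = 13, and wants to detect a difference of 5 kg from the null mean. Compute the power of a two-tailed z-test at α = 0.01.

SE = σ/√n = 13/√116 = 1.207. Non-centrality λ = d/SE = 5/1.207 = 4.142. Power ≈ Φ(λ - z_{α/2}) = Φ(4.142 - 2.576) = Φ(1.566) = 0.941.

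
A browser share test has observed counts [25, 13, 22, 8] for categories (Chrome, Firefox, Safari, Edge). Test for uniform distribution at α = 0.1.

Expected = 17 each. χ² = Σ(O-E)²/E = 10.941. df = 3, critical value = 6.251. Reject H₀.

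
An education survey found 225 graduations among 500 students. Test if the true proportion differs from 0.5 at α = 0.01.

p̂ = 0.45, p₀ = 0.5. z = (p̂ - p₀)/√(p₀(1-p₀)/n) = -2.236. Critical: ±2.576. Fail to reject H₀.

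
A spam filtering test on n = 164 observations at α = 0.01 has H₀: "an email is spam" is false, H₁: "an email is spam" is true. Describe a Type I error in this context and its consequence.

Type I error: rejecting H₀ when it is true — concluding that an email is spam when in fact it is not. Consequence: a legitimate email is sent to the spam folder and the user misses it.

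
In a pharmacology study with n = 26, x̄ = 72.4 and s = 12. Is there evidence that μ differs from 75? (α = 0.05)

t = (x̄ - μ₀)/(s/√n) = (72.4 - 75)/(12/√26) = -1.105. df = 25, critical t = ±2.06. Fail to reject H₀.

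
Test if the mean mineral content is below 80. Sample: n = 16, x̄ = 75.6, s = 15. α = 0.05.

t = (75.6 - 80)/(15/√16) = -1.173, df = 15. Critical t = -1.753. Fail to reject H₀.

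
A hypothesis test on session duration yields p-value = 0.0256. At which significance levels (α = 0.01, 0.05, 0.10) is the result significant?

p = 0.0256. Significant at: α = 0.05, 0.1.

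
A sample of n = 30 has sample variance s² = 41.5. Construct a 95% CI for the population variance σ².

df = 29. χ²_{0.025} = 45.722, χ²_{0.975} = 16.047. CI for σ² = ((n-1)s²/χ²_{α/2}, (n-1)s²/χ²_{1-α/2}) = (29·41.5/45.722, 29·41.5/16.047) = (26.32, 75.0)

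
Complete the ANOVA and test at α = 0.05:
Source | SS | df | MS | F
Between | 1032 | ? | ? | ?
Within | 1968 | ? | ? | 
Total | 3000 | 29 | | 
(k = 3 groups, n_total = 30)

df_between = 2, df_within = 27. MS_between = 516.0, MS_within = 72.89. F = 7.079, F_crit ≈ 3.354. Reject H₀.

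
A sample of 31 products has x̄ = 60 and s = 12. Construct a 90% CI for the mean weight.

CI = x̄ ± t*(s/√n) = 60 ± 1.697(12/√31) = (56.34, 63.66)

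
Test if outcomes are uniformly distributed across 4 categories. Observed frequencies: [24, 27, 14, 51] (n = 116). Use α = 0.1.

Expected = 29 each. χ² = Σ(O-E)²/E = 25.448. df = 3, critical value = 6.251. Reject H₀.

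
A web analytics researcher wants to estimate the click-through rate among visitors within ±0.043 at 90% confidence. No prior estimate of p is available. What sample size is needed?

Conservative approach: use p = 0.5 (maximizes p(1-p) = 0.25). n = z²(0.25)/E² = 1.645²×0.25/0.043² = 365.9 → n = 366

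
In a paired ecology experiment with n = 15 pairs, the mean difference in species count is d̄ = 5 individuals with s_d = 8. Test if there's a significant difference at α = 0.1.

t = d̄/(s_d/√n) = 5/(8/√15) = 2.421. df = 14, critical t = ±1.761. Reject H₀.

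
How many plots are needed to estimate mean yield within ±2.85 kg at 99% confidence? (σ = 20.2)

n = (z*σ/E)² = (2.576×20.2/2.85)² = 333.4 → n = 334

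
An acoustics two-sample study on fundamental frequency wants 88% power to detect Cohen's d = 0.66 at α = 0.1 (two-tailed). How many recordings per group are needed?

z_{α/2} = 1.645, z_β = Φ⁻¹(0.88) = 1.175. For medium effect (d = 0.66): n per group = 2(z_{α/2} + z_β)²/d² = 2(1.645 + 1.175)²/0.66² = 36.5 → 37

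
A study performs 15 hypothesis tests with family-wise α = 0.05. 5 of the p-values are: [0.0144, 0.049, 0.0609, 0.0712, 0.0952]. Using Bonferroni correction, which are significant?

Bonferroni α = 0.05/15 = 0.00333. None of the given p-values are significant.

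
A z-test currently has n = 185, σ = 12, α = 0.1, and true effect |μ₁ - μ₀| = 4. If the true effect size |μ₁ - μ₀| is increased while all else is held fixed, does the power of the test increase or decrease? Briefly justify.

Power increases: a larger true effect increases the non-centrality λ = |μ₁ - μ₀|/(σ/√n).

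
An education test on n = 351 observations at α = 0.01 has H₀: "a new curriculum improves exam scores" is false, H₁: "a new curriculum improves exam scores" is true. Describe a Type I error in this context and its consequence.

Type I error: rejecting H₀ when it is true — concluding that a new curriculum improves exam scores when in fact it is not. Consequence: adopting a curriculum that gives no real benefit — disruption for nothing.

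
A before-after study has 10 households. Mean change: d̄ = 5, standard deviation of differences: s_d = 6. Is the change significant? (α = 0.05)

t = d̄/(s_d/√n) = 5/(6/√10) = 2.635. df = 9, critical t = ±2.262. Reject H₀.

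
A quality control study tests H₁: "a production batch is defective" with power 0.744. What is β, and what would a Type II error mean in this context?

β = 1 - power = 1 - 0.744 = 0.256. A Type II error is failing to reject H₀ when H₀ is false (false negative) — here, failing to conclude that a production batch is defective when in fact it is true. Consequence: shipping a defective batch — faulty products reach customers.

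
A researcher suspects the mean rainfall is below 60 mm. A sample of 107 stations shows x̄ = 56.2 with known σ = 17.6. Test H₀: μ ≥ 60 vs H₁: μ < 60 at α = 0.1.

z = -2.233. Critical value: -1.28. Reject H₀.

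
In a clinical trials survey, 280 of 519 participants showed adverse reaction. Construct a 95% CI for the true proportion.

p̂ = 0.539. CI = p̂ ± z*√(p̂(1-p̂)/n) = (0.497, 0.582)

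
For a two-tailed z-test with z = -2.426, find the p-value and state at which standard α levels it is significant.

p = 2·P(Z > |-2.426|) = 2·(1 - Φ(2.426)) ≈ 0.0153. Significant at α = 0.1; Significant at α = 0.05.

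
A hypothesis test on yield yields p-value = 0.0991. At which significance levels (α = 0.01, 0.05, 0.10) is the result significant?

p = 0.0991. Significant at: α = 0.1.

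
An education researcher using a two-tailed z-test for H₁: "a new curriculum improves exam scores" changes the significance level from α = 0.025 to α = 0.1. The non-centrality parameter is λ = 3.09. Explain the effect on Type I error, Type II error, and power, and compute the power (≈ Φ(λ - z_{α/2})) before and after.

Increasing α from 0.025 to 0.1:
• Type I error rate increases (α is the Type I rate by definition).
• Critical value moves from z_{α/2} = 2.241 to 1.645, so power = Φ(λ - z_{α/2}) goes from Φ(3.09 - 2.241) = 0.802 to Φ(3.09 - 1.645) = 0.926.
• Type II error rate β = 1 - power therefore decreases (0.198 → 0.074).
Appropriate when false negatives are costly — here, keeping the old curriculum when the new one would have helped students.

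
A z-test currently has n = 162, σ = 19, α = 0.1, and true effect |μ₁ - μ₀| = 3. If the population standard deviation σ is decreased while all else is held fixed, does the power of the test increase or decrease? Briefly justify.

Power increases: a smaller σ shrinks the standard error σ/√n, moving the sampling distribution under H₁ further from the critical value.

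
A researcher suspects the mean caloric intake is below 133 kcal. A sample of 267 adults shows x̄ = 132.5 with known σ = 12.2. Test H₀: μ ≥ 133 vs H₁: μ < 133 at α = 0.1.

z = -0.67. Critical value: -1.28. Fail to reject H₀.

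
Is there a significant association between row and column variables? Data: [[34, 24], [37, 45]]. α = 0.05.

χ² = 2.477. df = 1, critical = 3.841. Fail to reject H₀. No evidence of dependence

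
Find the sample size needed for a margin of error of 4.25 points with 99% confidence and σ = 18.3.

n = (z*σ/E)² = (2.576×18.3/4.25)² = 123.03 → n = 124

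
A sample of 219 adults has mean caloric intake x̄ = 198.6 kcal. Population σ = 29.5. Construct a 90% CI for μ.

CI = x̄ ± z*(σ/√n) = 198.6 ± 1.645(29.5/√219) = 198.6 ± 3.28 = (195.32, 201.88)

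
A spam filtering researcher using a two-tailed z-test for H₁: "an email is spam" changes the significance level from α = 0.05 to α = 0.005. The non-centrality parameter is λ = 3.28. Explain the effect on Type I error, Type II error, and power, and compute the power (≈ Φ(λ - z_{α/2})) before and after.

Decreasing α from 0.05 to 0.005:
• Type I error rate decreases (α is the Type I rate by definition).
• Critical value moves from z_{α/2} = 1.96 to 2.807, so power = Φ(λ - z_{α/2}) goes from Φ(3.28 - 1.96) = 0.907 to Φ(3.28 - 2.807) = 0.682.
• Type II error rate β = 1 - power therefore increases (0.093 → 0.318).
Appropriate when false positives are costly — here, a legitimate email is sent to the spam folder and the user misses it.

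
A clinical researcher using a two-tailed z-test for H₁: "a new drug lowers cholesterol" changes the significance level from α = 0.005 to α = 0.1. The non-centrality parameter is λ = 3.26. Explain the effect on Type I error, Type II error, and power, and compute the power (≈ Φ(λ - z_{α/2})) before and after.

Increasing α from 0.005 to 0.1:
• Type I error rate increases (α is the Type I rate by definition).
• Critical value moves from z_{α/2} = 2.807 to 1.645, so power = Φ(λ - z_{α/2}) goes from Φ(3.26 - 2.807) = 0.675 to Φ(3.26 - 1.645) = 0.947.
• Type II error rate β = 1 - power therefore decreases (0.325 → 0.053).
Appropriate when false negatives are costly — here, shelving an effective drug — patients miss out on a treatment that would have helped.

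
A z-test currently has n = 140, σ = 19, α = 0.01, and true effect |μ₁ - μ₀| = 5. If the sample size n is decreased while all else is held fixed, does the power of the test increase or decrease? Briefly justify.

Power decreases: a smaller n inflates the standard error σ/√n, pulling the sampling distribution under H₁ back toward the critical value.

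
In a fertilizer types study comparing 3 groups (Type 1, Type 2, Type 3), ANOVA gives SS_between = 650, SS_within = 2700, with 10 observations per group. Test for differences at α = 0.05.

df_between = 2, df_within = 27. F = MS_between/MS_within = 325.0/100.0 = 3.25. F_crit ≈ 3.354. Fail to reject H₀.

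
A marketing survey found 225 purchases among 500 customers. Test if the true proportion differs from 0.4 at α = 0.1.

p̂ = 0.45, p₀ = 0.4. z = (p̂ - p₀)/√(p₀(1-p₀)/n) = 2.282. Critical: ±1.645. Reject H₀.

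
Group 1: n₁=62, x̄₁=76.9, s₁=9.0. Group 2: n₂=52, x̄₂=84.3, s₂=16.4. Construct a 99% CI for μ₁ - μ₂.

Difference = -7.4. SE = √(9.0²/62 + 16.4²/52) = 2.545. CI = (-13.96, -0.84)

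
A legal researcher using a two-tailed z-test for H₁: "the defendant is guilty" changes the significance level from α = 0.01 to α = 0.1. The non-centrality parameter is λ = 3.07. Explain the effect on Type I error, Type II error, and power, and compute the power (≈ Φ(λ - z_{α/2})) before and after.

Increasing α from 0.01 to 0.1:
• Type I error rate increases (α is the Type I rate by definition).
• Critical value moves from z_{α/2} = 2.576 to 1.645, so power = Φ(λ - z_{α/2}) goes from Φ(3.07 - 2.576) = 0.689 to Φ(3.07 - 1.645) = 0.923.
• Type II error rate β = 1 - power therefore decreases (0.311 → 0.077).
Appropriate when false negatives are costly — here, acquitting a guilty person.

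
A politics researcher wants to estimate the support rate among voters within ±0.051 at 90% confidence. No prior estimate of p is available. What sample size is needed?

Conservative approach: use p = 0.5 (maximizes p(1-p) = 0.25). n = z²(0.25)/E² = 1.645²×0.25/0.051² = 260.1 → n = 261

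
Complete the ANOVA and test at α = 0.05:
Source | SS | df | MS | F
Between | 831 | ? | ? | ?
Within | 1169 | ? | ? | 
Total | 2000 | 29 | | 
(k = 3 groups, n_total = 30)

df_between = 2, df_within = 27. MS_between = 415.5, MS_within = 43.3. F = 9.597, F_crit ≈ 3.354. Reject H₀.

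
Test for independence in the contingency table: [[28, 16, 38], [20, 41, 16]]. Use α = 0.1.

χ² = 21.125. df = 2, critical = 4.605. Reject H₀. Variables are dependent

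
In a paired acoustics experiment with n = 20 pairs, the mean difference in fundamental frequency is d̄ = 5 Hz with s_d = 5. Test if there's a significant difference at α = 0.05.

t = d̄/(s_d/√n) = 5/(5/√20) = 4.472. df = 19, critical t = ±2.093. Reject H₀.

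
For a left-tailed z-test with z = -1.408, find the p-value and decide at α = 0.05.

p = P(Z < -1.408) = Φ(-1.408) ≈ 0.0796. Since p ≥ 0.05, fail to reject H₀ (not significant) at α = 0.05.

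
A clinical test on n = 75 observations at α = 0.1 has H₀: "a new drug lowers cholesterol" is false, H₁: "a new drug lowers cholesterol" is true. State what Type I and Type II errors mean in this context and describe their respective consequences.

Type I (false positive): concluding that a new drug lowers cholesterol when it is not — approving an ineffective drug — patients take a useless medication and may skip effective alternatives. Type II (false negative): failing to conclude that a new drug lowers cholesterol when it is — shelving an effective drug — patients miss out on a treatment that would have helped. Which is costlier depends on domain priorities and is a judgement call rather than a statistical fact.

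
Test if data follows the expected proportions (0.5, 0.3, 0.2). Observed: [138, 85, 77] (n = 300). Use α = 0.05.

Expected: [150.0, 90.0, 60.0]. χ² = 6.054. df = 2, critical = 5.991. Reject H₀.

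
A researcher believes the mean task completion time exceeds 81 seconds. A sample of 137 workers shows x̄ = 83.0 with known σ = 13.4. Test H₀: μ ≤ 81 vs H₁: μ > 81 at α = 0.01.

z = 1.747. Critical value: 2.33. Fail to reject H₀.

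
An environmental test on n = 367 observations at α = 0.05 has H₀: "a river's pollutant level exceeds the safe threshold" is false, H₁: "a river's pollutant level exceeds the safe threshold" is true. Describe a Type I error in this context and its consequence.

Type I error: rejecting H₀ when it is true — concluding that a river's pollutant level exceeds the safe threshold when in fact it is not. Consequence: shutting down a compliant factory unnecessarily.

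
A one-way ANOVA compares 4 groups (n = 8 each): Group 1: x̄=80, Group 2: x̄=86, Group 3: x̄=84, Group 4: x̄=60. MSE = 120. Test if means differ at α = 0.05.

Grand mean = 77.5. SS_between = 3416.0, MS_between = 1138.67. F = 9.489, F_crit ≈ 2.947. Reject H₀.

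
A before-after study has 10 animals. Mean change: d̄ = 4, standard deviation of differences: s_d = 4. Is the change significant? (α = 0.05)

t = d̄/(s_d/√n) = 4/(4/√10) = 3.162. df = 9, critical t = ±2.262. Reject H₀.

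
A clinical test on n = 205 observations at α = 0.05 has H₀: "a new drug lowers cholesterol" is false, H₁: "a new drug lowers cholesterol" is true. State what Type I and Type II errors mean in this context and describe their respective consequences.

Type I (false positive): concluding that a new drug lowers cholesterol when it is not — approving an ineffective drug — patients take a useless medication and may skip effective alternatives. Type II (false negative): failing to conclude that a new drug lowers cholesterol when it is — shelving an effective drug — patients miss out on a treatment that would have helped. Which is costlier depends on domain priorities and is a judgement call rather than a statistical fact.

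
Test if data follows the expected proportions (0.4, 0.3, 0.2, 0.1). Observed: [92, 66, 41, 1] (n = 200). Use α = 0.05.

Expected: [80.0, 60.0, 40.0, 20.0]. χ² = 20.475. df = 3, critical = 7.815. Reject H₀.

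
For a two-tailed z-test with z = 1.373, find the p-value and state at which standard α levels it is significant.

p = 2·P(Z > |1.373|) = 2·(1 - Φ(1.373)) ≈ 0.1698. Not significant at any standard level.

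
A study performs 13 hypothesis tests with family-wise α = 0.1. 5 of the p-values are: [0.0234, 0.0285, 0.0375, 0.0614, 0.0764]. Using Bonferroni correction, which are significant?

Bonferroni α = 0.1/13 = 0.00769. None of the given p-values are significant.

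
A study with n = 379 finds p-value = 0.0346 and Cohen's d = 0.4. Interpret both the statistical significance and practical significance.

Statistically significant (p = 0.0346 < 0.05). Cohen's d = 0.4 indicates a small effect size. Both statistical and practical significance should be considered.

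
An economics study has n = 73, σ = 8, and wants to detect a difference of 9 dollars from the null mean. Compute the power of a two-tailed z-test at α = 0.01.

SE = σ/√n = 8/√73 = 0.936. Non-centrality λ = d/SE = 9/0.936 = 9.612. Power ≈ Φ(λ - z_{α/2}) = Φ(9.612 - 2.576) = Φ(7.036) = 1.0.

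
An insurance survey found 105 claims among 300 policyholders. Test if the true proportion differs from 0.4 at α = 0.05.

p̂ = 0.35, p₀ = 0.4. z = (p̂ - p₀)/√(p₀(1-p₀)/n) = -1.768. Critical: ±1.96. Fail to reject H₀.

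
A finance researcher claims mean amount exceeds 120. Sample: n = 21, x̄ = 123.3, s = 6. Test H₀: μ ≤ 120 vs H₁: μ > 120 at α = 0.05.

t = (123.3 - 120)/(6/√21) = 2.52, df = 20. Critical t = 1.725. Reject H₀.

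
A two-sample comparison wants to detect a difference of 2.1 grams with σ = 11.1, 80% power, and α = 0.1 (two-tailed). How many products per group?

n per group = 2(z_α/2 + z_β)²σ²/d² = 2×(1.645 + 0.84)²×11.1²/2.1² = 345.1 → n = 346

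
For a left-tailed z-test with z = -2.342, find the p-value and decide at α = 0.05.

p = P(Z < -2.342) = Φ(-2.342) ≈ 0.0096. Since p < 0.05, reject H₀ (significant) at α = 0.05.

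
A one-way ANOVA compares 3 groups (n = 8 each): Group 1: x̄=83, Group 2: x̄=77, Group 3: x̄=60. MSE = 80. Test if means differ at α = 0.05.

Grand mean = 73.33. SS_between = 2277.33, MS_between = 1138.67. F = 14.233, F_crit ≈ 3.467. Reject H₀.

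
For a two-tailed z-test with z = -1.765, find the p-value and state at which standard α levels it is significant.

p = 2·P(Z > |-1.765|) = 2·(1 - Φ(1.765)) ≈ 0.0776. Significant at α = 0.1.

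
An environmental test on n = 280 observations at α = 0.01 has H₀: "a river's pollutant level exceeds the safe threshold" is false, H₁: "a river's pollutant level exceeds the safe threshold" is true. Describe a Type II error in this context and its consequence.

Type II error: failing to reject H₀ when it is false — concluding that a river's pollutant level exceeds the safe threshold is not supported when in fact it is. Consequence: allowing unsafe pollution to continue.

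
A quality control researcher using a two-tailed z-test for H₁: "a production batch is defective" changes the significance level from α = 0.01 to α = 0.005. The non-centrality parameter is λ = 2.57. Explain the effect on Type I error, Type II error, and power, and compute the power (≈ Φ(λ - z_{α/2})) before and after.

Decreasing α from 0.01 to 0.005:
• Type I error rate decreases (α is the Type I rate by definition).
• Critical value moves from z_{α/2} = 2.576 to 2.807, so power = Φ(λ - z_{α/2}) goes from Φ(2.57 - 2.576) = 0.498 to Φ(2.57 - 2.807) = 0.406.
• Type II error rate β = 1 - power therefore increases (0.502 → 0.594).
Appropriate when false positives are costly — here, scrapping a good batch — wasted material and cost for no reason.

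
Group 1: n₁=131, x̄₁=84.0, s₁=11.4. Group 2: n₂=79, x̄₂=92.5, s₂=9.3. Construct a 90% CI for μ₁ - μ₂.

Difference = -8.5. SE = √(11.4²/131 + 9.3²/79) = 1.445. CI = (-10.88, -6.12)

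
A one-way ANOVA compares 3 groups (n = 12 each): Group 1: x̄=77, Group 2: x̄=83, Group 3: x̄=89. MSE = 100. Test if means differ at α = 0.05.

Grand mean = 83.0. SS_between = 864.0, MS_between = 432.0. F = 4.32, F_crit ≈ 3.285. Reject H₀.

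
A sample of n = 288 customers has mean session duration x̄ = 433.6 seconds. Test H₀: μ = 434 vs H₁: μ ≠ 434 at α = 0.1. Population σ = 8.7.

z = (x̄ - μ₀)/(σ/√n) = (433.6 - 434)/(8.7/√288) = -0.78. Critical value: ±1.645. Since |-0.78| ≤ 1.645, Fail to reject H₀.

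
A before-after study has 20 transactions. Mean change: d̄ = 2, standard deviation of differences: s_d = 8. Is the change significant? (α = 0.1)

t = d̄/(s_d/√n) = 2/(8/√20) = 1.118. df = 19, critical t = ±1.729. Fail to reject H₀.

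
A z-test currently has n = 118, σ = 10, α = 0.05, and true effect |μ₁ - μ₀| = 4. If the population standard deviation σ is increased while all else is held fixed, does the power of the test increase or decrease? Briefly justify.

Power decreases: a larger σ inflates the standard error σ/√n, pulling the sampling distribution under H₁ back toward the critical value.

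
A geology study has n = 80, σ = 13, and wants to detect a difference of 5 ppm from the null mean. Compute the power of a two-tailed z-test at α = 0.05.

SE = σ/√n = 13/√80 = 1.453. Non-centrality λ = d/SE = 5/1.453 = 3.44. Power ≈ Φ(λ - z_{α/2}) = Φ(3.44 - 1.96) = Φ(1.48) = 0.931.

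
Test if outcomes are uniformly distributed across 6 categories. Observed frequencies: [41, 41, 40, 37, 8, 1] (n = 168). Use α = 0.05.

Expected = 28 each. χ² = Σ(O-E)²/E = 60.429. df = 5, critical value = 11.07. Reject H₀.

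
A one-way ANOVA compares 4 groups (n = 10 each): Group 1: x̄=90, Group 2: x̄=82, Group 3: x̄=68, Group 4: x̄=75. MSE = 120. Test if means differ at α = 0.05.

Grand mean = 78.75. SS_between = 2667.5, MS_between = 889.17. F = 7.41, F_crit ≈ 2.866. Reject H₀.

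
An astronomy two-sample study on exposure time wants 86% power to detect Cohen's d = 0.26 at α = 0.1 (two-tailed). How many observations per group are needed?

z_{α/2} = 1.645, z_β = Φ⁻¹(0.86) = 1.08. For small effect (d = 0.26): n per group = 2(z_{α/2} + z_β)²/d² = 2(1.645 + 1.08)²/0.26² = 219.7 → 220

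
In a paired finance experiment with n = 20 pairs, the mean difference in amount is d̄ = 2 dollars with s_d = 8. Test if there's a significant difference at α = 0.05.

t = d̄/(s_d/√n) = 2/(8/√20) = 1.118. df = 19, critical t = ±2.093. Fail to reject H₀.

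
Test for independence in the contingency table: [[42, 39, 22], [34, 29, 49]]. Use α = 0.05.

χ² = 12.225. df = 2, critical = 5.991. Reject H₀. Variables are dependent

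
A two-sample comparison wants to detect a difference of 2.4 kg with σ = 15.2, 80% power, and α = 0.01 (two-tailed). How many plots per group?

n per group = 2(z_α/2 + z_β)²σ²/d² = 2×(2.576 + 0.84)²×15.2²/2.4² = 936.1 → n = 937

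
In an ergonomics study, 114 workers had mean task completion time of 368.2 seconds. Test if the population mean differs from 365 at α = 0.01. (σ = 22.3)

z = (x̄ - μ₀)/(σ/√n) = (368.2 - 365)/(22.3/√114) = 1.532. Critical value: ±2.576. Since |1.532| ≤ 2.576, Fail to reject H₀.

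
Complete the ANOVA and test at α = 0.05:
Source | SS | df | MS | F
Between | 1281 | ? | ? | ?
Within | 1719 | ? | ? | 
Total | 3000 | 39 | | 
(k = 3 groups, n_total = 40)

df_between = 2, df_within = 37. MS_between = 640.5, MS_within = 46.46. F = 13.786, F_crit ≈ 3.252. Reject H₀.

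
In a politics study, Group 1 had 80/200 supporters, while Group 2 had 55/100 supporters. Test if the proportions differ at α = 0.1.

p̂₁ = 0.4, p̂₂ = 0.55, pooled p̂ = 0.45. z = -2.462. Critical: ±1.645. Reject H₀.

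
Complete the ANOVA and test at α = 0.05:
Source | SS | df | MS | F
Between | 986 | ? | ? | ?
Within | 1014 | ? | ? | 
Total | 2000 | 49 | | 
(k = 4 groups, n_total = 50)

df_between = 3, df_within = 46. MS_between = 328.67, MS_within = 22.04. F = 14.91, F_crit ≈ 2.807. Reject H₀.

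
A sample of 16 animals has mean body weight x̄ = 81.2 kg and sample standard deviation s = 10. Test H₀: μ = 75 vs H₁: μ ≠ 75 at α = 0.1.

t = (x̄ - μ₀)/(s/√n) = (81.2 - 75)/(10/√16) = 2.48. df = 15, critical t = ±1.753. Reject H₀.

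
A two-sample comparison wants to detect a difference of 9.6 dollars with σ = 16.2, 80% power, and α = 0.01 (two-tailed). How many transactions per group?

n per group = 2(z_α/2 + z_β)²σ²/d² = 2×(2.576 + 0.84)²×16.2²/9.6² = 66.5 → n = 67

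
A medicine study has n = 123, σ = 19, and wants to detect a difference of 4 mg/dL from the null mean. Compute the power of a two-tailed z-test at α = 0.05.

SE = σ/√n = 19/√123 = 1.713. Non-centrality λ = d/SE = 4/1.713 = 2.335. Power ≈ Φ(λ - z_{α/2}) = Φ(2.335 - 1.96) = Φ(0.375) = 0.646.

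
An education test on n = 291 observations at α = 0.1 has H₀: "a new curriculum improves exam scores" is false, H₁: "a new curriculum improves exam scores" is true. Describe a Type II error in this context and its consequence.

Type II error: failing to reject H₀ when it is false — concluding that a new curriculum improves exam scores is not supported when in fact it is. Consequence: keeping the old curriculum when the new one would have helped students.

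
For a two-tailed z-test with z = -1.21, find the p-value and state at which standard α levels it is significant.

p = 2·P(Z > |-1.21|) = 2·(1 - Φ(1.21)) ≈ 0.2263. Not significant at any standard level.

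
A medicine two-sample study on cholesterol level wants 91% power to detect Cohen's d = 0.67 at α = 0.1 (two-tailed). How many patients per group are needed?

z_{α/2} = 1.645, z_β = Φ⁻¹(0.91) = 1.341. For medium effect (d = 0.67): n per group = 2(z_{α/2} + z_β)²/d² = 2(1.645 + 1.341)²/0.67² = 39.7 → 40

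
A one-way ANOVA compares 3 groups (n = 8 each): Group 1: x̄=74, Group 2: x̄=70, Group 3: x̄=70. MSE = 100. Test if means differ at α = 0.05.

Grand mean = 71.33. SS_between = 85.33, MS_between = 42.67. F = 0.427, F_crit ≈ 3.467. Fail to reject H₀.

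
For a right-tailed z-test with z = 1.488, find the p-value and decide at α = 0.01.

p = P(Z > 1.488) = 1 - Φ(1.488) ≈ 0.0684. Since p ≥ 0.01, fail to reject H₀ (not significant) at α = 0.01.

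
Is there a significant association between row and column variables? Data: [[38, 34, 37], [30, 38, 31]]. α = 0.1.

χ² = 1.215. df = 2, critical = 4.605. Fail to reject H₀. No evidence of dependence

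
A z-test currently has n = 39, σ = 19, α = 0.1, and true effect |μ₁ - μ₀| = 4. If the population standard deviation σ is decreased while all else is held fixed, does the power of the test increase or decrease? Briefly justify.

Power increases: a smaller σ shrinks the standard error σ/√n, moving the sampling distribution under H₁ further from the critical value.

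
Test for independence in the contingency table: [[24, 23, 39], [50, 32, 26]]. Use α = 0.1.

χ² = 10.853. df = 2, critical = 4.605. Reject H₀. Variables are dependent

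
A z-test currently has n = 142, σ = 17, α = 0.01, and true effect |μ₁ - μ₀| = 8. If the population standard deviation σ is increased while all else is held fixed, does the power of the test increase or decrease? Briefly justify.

Power decreases: a larger σ inflates the standard error σ/√n, pulling the sampling distribution under H₁ back toward the critical value.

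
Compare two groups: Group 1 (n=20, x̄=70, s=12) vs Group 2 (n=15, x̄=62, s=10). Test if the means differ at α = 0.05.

Pooled sp = 11.2. t = 2.092, df = 33. Critical t = ±2.035. Reject H₀.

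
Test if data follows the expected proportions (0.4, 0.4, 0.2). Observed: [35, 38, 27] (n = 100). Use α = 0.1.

Expected: [40.0, 40.0, 20.0]. χ² = 3.175. df = 2, critical = 4.605. Fail to reject H₀.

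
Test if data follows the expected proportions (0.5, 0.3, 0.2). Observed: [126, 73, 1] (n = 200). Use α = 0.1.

Expected: [100.0, 60.0, 40.0]. χ² = 47.602. df = 2, critical = 4.605. Reject H₀.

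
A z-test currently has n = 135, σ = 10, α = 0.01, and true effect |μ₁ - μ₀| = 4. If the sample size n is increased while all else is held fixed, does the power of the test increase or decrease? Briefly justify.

Power increases: a larger n shrinks the standard error σ/√n, moving the sampling distribution under H₁ further from the critical value.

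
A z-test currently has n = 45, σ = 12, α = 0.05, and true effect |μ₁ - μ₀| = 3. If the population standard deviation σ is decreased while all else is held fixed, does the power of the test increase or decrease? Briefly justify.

Power increases: a smaller σ shrinks the standard error σ/√n, moving the sampling distribution under H₁ further from the critical value.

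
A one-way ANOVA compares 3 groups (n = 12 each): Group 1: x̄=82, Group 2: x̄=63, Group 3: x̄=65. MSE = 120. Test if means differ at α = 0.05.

Grand mean = 70.0. SS_between = 2616.0, MS_between = 1308.0. F = 10.9, F_crit ≈ 3.285. Reject H₀.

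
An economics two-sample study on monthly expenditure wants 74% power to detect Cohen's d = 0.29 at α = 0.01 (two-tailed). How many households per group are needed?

z_{α/2} = 2.576, z_β = Φ⁻¹(0.74) = 0.643. For small effect (d = 0.29): n per group = 2(z_{α/2} + z_β)²/d² = 2(2.576 + 0.643)²/0.29² = 246.4 → 247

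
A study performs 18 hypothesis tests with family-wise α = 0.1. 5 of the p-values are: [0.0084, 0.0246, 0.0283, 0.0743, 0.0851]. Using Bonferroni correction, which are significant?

Bonferroni α = 0.1/18 = 0.00556. None of the given p-values are significant.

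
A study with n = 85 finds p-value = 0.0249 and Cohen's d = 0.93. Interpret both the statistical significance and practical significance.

Statistically significant (p = 0.0249 < 0.05). Cohen's d = 0.93 indicates a large effect size. Both statistical and practical significance should be considered.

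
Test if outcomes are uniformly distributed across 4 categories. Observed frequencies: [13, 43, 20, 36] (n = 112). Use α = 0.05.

Expected = 28 each. χ² = Σ(O-E)²/E = 20.643. df = 3, critical value = 7.815. Reject H₀.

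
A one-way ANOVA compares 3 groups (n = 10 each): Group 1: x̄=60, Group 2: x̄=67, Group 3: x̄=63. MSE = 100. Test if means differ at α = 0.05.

Grand mean = 63.33. SS_between = 246.67, MS_between = 123.33. F = 1.233, F_crit ≈ 3.354. Fail to reject H₀.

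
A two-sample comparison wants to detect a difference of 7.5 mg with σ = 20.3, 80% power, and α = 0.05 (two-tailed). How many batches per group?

n per group = 2(z_α/2 + z_β)²σ²/d² = 2×(1.96 + 0.84)²×20.3²/7.5² = 114.9 → n = 115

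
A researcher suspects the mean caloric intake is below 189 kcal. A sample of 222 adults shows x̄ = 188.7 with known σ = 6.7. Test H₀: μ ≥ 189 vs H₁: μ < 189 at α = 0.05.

z = -0.667. Critical value: -1.645. Fail to reject H₀.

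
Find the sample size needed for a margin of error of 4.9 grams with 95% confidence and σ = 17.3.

n = (z*σ/E)² = (1.96×17.3/4.9)² = 47.9 → n = 48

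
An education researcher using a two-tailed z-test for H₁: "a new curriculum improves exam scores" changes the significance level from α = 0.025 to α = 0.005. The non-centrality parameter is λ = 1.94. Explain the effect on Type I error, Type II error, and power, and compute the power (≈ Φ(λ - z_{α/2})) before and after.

Decreasing α from 0.025 to 0.005:
• Type I error rate decreases (α is the Type I rate by definition).
• Critical value moves from z_{α/2} = 2.241 to 2.807, so power = Φ(λ - z_{α/2}) goes from Φ(1.94 - 2.241) = 0.382 to Φ(1.94 - 2.807) = 0.193.
• Type II error rate β = 1 - power therefore increases (0.618 → 0.807).
Appropriate when false positives are costly — here, adopting a curriculum that gives no real benefit — disruption for nothing.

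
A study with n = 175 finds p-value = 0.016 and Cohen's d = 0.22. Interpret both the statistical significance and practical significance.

Statistically significant (p = 0.016 < 0.05). Cohen's d = 0.22 indicates a small effect size. Both statistical and practical significance should be considered.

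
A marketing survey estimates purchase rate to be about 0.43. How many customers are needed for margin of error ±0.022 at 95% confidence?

n = z²p(1-p)/E² = 1.96²×0.43×0.57/0.022² = 1945.4 → n = 1946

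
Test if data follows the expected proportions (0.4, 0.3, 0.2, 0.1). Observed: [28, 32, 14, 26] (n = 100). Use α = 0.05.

Expected: [40.0, 30.0, 20.0, 10.0]. χ² = 31.133. df = 3, critical = 7.815. Reject H₀.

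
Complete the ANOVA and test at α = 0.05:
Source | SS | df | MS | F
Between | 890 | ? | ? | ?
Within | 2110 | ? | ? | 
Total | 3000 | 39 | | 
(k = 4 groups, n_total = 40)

df_between = 3, df_within = 36. MS_between = 296.67, MS_within = 58.61. F = 5.062, F_crit ≈ 2.866. Reject H₀.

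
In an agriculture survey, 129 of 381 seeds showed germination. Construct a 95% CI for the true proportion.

p̂ = 0.339. CI = p̂ ± z*√(p̂(1-p̂)/n) = (0.291, 0.386)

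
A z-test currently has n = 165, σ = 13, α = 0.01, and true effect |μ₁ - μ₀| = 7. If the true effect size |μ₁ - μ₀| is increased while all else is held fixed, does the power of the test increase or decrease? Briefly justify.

Power increases: a larger true effect increases the non-centrality λ = |μ₁ - μ₀|/(σ/√n).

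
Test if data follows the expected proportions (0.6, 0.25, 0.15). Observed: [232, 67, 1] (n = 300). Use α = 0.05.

Expected: [180.0, 75.0, 45.0]. χ² = 58.898. df = 2, critical = 5.991. Reject H₀.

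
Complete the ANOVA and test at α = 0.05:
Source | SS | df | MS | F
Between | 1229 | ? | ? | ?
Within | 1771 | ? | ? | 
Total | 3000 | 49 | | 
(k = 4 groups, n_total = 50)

df_between = 3, df_within = 46. MS_between = 409.67, MS_within = 38.5. F = 10.641, F_crit ≈ 2.807. Reject H₀.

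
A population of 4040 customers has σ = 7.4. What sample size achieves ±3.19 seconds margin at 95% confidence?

Without FPC: n₀ = (1.96×7.4/3.19)² = 20.673. With FPC: n = n₀N/(n₀+N-1) = 20.6 → n = 21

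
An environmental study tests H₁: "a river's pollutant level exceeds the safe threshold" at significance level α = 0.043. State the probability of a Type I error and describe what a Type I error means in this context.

P(Type I error) = α = 0.043. A Type I error is rejecting H₀ when H₀ is actually true (false positive) — here, concluding that a river's pollutant level exceeds the safe threshold when in fact this is not the case. Consequence: shutting down a compliant factory unnecessarily.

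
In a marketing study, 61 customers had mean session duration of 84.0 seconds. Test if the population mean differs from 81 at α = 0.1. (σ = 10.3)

z = (x̄ - μ₀)/(σ/√n) = (84.0 - 81)/(10.3/√61) = 2.275. Critical value: ±1.645. Since |2.275| > 1.645, Reject H₀.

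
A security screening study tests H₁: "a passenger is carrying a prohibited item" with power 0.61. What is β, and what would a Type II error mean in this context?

β = 1 - power = 1 - 0.61 = 0.39. A Type II error is failing to reject H₀ when H₀ is false (false negative) — here, failing to conclude that a passenger is carrying a prohibited item when in fact it is true. Consequence: letting a prohibited item through — security breach.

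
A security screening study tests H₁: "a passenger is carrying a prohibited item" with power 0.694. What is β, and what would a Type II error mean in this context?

β = 1 - power = 1 - 0.694 = 0.306. A Type II error is failing to reject H₀ when H₀ is false (false negative) — here, failing to conclude that a passenger is carrying a prohibited item when in fact it is true. Consequence: letting a prohibited item through — security breach.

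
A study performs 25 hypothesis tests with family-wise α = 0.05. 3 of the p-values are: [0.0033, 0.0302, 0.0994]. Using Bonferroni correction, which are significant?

Bonferroni α = 0.05/25 = 0.002. None of the given p-values are significant.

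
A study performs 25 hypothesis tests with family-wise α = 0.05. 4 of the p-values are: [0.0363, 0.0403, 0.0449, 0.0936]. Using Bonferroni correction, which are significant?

Bonferroni α = 0.05/25 = 0.002. None of the given p-values are significant.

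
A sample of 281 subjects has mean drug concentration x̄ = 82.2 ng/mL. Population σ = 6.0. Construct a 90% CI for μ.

CI = x̄ ± z*(σ/√n) = 82.2 ± 1.645(6.0/√281) = 82.2 ± 0.59 = (81.61, 82.79)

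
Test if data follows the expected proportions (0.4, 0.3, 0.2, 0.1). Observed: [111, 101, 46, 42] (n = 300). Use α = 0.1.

Expected: [120.0, 90.0, 60.0, 30.0]. χ² = 10.086. df = 3, critical = 6.251. Reject H₀.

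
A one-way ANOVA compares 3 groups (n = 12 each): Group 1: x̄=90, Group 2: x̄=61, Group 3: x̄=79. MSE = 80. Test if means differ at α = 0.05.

Grand mean = 76.67. SS_between = 5144.0, MS_between = 2572.0. F = 32.15, F_crit ≈ 3.285. Reject H₀.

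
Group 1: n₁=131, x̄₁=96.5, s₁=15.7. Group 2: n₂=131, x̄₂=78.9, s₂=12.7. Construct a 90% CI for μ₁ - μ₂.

Difference = 17.6. SE = √(15.7²/131 + 12.7²/131) = 1.764. CI = (14.7, 20.5)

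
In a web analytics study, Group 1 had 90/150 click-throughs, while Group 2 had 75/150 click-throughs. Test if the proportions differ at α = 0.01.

p̂₁ = 0.6, p̂₂ = 0.5, pooled p̂ = 0.55. z = 1.741. Critical: ±2.576. Fail to reject H₀.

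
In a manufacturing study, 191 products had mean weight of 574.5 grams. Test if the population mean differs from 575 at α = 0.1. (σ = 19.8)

z = (x̄ - μ₀)/(σ/√n) = (574.5 - 575)/(19.8/√191) = -0.349. Critical value: ±1.645. Since |-0.349| ≤ 1.645, Fail to reject H₀.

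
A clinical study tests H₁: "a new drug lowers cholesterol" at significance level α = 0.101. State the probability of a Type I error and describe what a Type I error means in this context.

P(Type I error) = α = 0.101. A Type I error is rejecting H₀ when H₀ is actually true (false positive) — here, concluding that a new drug lowers cholesterol when in fact this is not the case. Consequence: approving an ineffective drug — patients take a useless medication and may skip effective alternatives.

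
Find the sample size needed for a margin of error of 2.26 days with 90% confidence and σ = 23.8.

n = (z*σ/E)² = (1.645×23.8/2.26)² = 300.1 → n = 301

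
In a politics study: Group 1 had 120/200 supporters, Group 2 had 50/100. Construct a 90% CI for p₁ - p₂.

p̂₁ = 0.6, p̂₂ = 0.5. Difference = 0.1. CI = (-0.0, 0.2)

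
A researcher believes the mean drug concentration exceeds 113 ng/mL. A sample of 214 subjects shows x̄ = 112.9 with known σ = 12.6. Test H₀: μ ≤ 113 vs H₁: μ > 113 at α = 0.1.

z = -0.116. Critical value: 1.28. Fail to reject H₀.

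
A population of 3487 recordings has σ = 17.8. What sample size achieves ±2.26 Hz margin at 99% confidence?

Without FPC: n₀ = (2.576×17.8/2.26)² = 411.637. With FPC: n = n₀N/(n₀+N-1) = 368.3 → n = 369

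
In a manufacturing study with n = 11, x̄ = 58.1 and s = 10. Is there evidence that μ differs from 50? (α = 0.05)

t = (x̄ - μ₀)/(s/√n) = (58.1 - 50)/(10/√11) = 2.686. df = 10, critical t = ±2.228. Reject H₀.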